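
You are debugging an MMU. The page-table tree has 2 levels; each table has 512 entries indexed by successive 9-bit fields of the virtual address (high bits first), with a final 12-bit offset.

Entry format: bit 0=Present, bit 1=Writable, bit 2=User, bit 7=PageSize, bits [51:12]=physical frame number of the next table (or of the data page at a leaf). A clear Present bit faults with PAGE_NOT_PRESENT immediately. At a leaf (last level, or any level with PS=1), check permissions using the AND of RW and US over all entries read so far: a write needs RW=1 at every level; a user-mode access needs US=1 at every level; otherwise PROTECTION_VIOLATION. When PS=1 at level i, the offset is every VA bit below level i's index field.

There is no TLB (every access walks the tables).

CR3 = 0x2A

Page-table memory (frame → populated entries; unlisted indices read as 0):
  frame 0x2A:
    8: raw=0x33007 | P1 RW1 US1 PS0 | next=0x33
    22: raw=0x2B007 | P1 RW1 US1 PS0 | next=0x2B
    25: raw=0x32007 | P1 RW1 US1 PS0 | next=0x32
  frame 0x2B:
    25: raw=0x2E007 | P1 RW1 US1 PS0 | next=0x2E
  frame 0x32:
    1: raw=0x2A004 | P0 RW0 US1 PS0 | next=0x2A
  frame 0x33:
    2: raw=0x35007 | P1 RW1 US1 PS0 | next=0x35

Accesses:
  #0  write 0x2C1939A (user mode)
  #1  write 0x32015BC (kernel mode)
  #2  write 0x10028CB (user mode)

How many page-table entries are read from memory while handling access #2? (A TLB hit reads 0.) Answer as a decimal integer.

Per-access translation:
#0 VA=0x2C1939A (w,user):
  L0: frame=0x2A idx=22 entry=0x2B007 [P=1 RW=1 US=1 PS=0]
  L1: frame=0x2B idx=25 entry=0x2E007 [P=1 RW=1 US=1 PS=0]
  ⇒ phys 0x2E39A  [2 reads]
#1 VA=0x32015BC (w,kernel):
  L0: frame=0x2A idx=25 entry=0x32007 [P=1 RW=1 US=1 PS=0]
  L1: frame=0x32 idx=1 entry=0x2A004 [P=0 RW=0 US=1 PS=0]
  ⇒ fault: PAGE_NOT_PRESENT  — 2 lookups
#2 VA=0x10028CB (w,user):
  L0: frame=0x2A idx=8 entry=0x33007 [P=1 RW=1 US=1 PS=0]
  L1: frame=0x33 idx=2 entry=0x35007 [P=1 RW=1 US=1 PS=0]
  ⇒ phys 0x358CB  [2 reads]

Entries read for #2: 2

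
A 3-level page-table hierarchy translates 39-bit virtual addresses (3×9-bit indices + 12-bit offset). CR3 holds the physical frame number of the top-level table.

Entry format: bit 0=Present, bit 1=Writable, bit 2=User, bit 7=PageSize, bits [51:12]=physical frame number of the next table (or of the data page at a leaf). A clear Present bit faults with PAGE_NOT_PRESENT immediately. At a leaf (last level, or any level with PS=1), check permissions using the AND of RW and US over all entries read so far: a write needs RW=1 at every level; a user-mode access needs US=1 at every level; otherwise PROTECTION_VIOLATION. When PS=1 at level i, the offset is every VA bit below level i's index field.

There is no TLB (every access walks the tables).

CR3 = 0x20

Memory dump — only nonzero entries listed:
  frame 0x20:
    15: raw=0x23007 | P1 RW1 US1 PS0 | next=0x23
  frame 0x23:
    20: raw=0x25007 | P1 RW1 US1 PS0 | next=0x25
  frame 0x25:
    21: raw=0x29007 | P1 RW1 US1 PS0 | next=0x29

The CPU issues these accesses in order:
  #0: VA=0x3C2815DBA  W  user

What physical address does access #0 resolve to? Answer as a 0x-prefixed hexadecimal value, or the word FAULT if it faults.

Trace:
#0 VA=0x3C2815DBA (w,user):
  lvl0: tbl 0x20, slot 15 ⇒ 0x23007 (P1/RW1/US1/PS0)
  lvl1: tbl 0x23, slot 20 ⇒ 0x25007 (P1/RW1/US1/PS0)
  lvl2: tbl 0x25, slot 21 ⇒ 0x29007 (P1/RW1/US1/PS0)
  ⇒ phys 0x29DBA  [3 reads]

Access #0 PA: 0x29DBA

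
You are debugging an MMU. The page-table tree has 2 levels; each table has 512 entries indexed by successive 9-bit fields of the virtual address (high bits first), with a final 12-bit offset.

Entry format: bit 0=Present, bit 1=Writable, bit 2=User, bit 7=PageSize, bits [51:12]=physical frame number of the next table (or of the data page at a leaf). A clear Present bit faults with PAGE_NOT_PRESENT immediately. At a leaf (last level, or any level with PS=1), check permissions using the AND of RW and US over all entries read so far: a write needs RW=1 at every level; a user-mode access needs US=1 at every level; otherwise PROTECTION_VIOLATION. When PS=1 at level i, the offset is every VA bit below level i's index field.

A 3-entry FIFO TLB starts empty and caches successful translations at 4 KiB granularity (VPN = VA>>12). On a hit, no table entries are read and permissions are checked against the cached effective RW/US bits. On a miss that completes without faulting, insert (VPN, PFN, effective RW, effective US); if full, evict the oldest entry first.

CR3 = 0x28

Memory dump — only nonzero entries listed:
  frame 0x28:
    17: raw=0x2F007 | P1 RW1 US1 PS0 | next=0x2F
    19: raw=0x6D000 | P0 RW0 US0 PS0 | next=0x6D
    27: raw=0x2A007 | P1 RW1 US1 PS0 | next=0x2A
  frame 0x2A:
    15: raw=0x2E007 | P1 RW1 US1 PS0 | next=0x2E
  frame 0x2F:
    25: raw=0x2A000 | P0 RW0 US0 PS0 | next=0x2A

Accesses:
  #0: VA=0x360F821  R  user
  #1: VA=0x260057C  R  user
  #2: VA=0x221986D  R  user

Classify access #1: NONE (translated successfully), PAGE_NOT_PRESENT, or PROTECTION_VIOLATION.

Trace:
#0 VA=0x360F821 (r,user):
  lvl0: tbl 0x28, slot 27 ⇒ 0x2A007 (P1/RW1/US1/PS0)
  lvl1: tbl 0x2A, slot 15 ⇒ 0x2E007 (P1/RW1/US1/PS0)
  → PA=0x2E821  (2 entries read)
#1 VA=0x260057C (r,user):
  lvl0: tbl 0x28, slot 19 ⇒ 0x6D000 (P0/RW0/US0/PS0)
  → PAGE_NOT_PRESENT  (1 entries read)
#2 VA=0x221986D (r,user):
  lvl0: tbl 0x28, slot 17 ⇒ 0x2F007 (P1/RW1/US1/PS0)
  lvl1: tbl 0x2F, slot 25 ⇒ 0x2A000 (P0/RW0/US0/PS0)
  → PAGE_NOT_PRESENT  (2 entries read)

Access #1 fault: PAGE_NOT_PRESENT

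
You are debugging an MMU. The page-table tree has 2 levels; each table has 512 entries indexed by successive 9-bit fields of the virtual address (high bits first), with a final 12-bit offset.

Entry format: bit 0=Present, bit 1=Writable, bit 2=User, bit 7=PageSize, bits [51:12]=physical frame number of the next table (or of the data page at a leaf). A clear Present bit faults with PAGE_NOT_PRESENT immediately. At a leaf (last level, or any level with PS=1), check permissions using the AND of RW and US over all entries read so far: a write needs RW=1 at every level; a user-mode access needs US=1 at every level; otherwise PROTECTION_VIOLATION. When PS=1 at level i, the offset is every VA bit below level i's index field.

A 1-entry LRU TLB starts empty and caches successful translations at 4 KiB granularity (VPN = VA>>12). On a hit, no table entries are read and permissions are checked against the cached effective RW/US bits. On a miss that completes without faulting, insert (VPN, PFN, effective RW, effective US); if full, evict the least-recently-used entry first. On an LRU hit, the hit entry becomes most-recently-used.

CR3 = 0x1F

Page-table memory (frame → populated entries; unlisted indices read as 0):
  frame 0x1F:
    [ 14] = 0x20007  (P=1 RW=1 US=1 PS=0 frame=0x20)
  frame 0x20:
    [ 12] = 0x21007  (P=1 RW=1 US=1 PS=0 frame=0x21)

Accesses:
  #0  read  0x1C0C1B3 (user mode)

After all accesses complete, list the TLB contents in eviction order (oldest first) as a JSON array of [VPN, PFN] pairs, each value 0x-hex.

Per-access translation:
#0 VA=0x1C0C1B3 (r,user):
  L0: frame=0x1F idx=14 entry=0x20007 [P=1 RW=1 US=1 PS=0]
  L1: frame=0x20 idx=12 entry=0x21007 [P=1 RW=1 US=1 PS=0]
  → PA=0x211B3  (2 entries read)

TLB: [["0x1C0C", "0x21"]]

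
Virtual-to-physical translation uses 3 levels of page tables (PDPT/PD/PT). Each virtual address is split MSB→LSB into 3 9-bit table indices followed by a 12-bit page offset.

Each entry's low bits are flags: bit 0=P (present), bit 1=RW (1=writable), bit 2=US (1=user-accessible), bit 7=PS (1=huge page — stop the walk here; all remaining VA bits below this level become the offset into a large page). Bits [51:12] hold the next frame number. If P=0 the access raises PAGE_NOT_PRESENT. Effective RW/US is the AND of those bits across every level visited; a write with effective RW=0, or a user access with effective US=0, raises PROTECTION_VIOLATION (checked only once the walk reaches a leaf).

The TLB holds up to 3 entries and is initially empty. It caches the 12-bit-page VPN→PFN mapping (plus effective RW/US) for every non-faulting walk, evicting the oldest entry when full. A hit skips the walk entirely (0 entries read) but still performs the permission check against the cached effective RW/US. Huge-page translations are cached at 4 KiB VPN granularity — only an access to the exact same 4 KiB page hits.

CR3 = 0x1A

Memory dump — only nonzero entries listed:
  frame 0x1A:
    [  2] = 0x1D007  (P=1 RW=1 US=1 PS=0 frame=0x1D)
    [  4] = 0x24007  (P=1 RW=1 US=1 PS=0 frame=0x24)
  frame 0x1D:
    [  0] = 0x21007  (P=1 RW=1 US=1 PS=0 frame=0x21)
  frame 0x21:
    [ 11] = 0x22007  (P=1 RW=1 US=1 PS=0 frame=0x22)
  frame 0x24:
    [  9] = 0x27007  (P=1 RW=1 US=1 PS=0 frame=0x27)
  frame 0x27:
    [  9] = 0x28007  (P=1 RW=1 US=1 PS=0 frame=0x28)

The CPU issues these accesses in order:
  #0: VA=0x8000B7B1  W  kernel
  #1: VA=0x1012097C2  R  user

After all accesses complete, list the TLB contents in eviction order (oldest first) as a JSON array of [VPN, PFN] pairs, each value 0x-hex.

Walk each access:
#0 VA=0x8000B7B1 (w,kernel):
  [0] read 0x1A idx=2: raw=0x1D007 flags P=1 W=1 U=1 S=0
  [1] read 0x1D idx=0: raw=0x21007 flags P=1 W=1 U=1 S=0
  [2] read 0x21 idx=11: raw=0x22007 flags P=1 W=1 U=1 S=0
  → PA=0x227B1  (3 entries read)
#1 VA=0x1012097C2 (r,user):
  [0] read 0x1A idx=4: raw=0x24007 flags P=1 W=1 U=1 S=0
  [1] read 0x24 idx=9: raw=0x27007 flags P=1 W=1 U=1 S=0
  [2] read 0x27 idx=9: raw=0x28007 flags P=1 W=1 U=1 S=0
  → PA=0x287C2  (3 entries read)

TLB: [["0x8000B", "0x22"], ["0x101209", "0x28"]]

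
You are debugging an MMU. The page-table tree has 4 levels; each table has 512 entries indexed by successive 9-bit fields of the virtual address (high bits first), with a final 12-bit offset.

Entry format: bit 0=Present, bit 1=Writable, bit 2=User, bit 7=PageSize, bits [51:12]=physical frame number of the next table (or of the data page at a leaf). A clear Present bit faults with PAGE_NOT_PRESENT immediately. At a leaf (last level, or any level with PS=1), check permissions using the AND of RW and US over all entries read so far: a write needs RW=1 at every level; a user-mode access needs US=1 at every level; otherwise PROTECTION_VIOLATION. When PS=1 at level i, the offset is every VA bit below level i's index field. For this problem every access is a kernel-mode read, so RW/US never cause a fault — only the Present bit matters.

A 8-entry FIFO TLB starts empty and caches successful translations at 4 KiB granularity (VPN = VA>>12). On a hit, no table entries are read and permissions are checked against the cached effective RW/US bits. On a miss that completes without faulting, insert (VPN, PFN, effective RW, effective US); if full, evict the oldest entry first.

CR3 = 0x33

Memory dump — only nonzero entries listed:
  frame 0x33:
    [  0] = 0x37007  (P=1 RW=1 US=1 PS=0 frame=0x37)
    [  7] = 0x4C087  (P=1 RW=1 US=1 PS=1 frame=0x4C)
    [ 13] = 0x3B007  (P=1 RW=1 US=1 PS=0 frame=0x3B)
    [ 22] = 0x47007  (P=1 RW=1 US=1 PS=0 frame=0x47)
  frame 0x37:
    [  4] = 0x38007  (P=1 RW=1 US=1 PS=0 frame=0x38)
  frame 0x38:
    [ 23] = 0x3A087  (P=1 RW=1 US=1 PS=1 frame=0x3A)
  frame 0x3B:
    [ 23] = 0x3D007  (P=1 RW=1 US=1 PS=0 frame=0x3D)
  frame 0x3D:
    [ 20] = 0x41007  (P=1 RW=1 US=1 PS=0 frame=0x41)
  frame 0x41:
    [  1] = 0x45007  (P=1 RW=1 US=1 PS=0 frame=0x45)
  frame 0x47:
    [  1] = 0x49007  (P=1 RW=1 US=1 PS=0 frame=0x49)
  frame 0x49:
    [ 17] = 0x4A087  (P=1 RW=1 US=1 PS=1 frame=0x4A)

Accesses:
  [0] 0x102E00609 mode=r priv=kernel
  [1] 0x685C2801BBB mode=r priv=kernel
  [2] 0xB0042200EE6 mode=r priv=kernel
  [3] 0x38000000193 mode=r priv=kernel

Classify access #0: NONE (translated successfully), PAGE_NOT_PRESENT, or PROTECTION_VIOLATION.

Trace:
#0 VA=0x102E00609 (r,kernel):
  [0] read 0x33 idx=0: raw=0x37007 flags P=1 W=1 U=1 S=0
  [1] read 0x37 idx=4: raw=0x38007 flags P=1 W=1 U=1 S=0
  [2] read 0x38 idx=23: raw=0x3A087 flags P=1 W=1 U=1 S=1
  ✓ 0x3A609 (huge @L2)  — 3 lookups
#1 VA=0x685C2801BBB (r,kernel):
  [0] read 0x33 idx=13: raw=0x3B007 flags P=1 W=1 U=1 S=0
  [1] read 0x3B idx=23: raw=0x3D007 flags P=1 W=1 U=1 S=0
  [2] read 0x3D idx=20: raw=0x41007 flags P=1 W=1 U=1 S=0
  [3] read 0x41 idx=1: raw=0x45007 flags P=1 W=1 U=1 S=0
  ✓ 0x45BBB  — 4 lookups
#2 VA=0xB0042200EE6 (r,kernel):
  [0] read 0x33 idx=22: raw=0x47007 flags P=1 W=1 U=1 S=0
  [1] read 0x47 idx=1: raw=0x49007 flags P=1 W=1 U=1 S=0
  [2] read 0x49 idx=17: raw=0x4A087 flags P=1 W=1 U=1 S=1
  ✓ 0x4AEE6 (huge @L2)  — 3 lookups
#3 VA=0x38000000193 (r,kernel):
  [0] read 0x33 idx=7: raw=0x4C087 flags P=1 W=1 U=1 S=1
  ✓ 0x4C193 (huge @L0)  — 1 lookups

Access #0 fault: NONE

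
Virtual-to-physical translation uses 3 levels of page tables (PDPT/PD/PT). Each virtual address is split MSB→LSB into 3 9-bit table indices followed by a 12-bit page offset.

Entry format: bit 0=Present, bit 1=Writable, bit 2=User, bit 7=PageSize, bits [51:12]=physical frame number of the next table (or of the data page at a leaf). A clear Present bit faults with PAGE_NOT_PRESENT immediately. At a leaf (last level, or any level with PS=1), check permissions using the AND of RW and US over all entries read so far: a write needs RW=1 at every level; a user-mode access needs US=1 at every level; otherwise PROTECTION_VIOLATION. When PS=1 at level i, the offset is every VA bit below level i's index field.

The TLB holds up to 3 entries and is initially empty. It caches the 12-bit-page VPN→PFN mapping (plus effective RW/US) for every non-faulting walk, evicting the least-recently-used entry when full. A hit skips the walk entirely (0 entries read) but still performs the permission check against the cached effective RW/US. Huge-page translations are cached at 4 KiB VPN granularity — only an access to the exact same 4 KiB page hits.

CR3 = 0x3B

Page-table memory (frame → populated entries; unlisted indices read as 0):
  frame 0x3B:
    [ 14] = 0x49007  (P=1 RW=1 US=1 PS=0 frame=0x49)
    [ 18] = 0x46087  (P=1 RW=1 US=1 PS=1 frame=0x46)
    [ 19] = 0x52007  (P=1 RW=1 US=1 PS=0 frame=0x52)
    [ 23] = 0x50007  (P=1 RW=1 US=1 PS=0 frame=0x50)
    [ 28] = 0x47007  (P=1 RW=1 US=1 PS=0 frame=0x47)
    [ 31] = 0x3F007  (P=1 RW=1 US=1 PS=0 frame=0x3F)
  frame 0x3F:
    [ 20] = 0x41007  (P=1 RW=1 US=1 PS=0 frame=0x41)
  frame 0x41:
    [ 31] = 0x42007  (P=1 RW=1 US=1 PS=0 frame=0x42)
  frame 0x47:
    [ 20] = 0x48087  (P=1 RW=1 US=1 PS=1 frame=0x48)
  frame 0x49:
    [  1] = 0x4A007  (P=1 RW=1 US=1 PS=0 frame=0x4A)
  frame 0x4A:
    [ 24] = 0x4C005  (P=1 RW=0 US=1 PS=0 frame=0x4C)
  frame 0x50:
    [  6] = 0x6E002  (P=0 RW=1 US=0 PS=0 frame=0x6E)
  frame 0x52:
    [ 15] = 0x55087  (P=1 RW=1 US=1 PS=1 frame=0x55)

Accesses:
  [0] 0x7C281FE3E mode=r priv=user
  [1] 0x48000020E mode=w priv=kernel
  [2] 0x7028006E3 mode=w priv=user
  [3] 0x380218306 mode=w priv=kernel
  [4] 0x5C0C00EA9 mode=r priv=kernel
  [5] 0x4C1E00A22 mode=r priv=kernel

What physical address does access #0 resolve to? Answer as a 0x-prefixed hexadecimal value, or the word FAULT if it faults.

Per-access translation:
#0 VA=0x7C281FE3E (r,user):
  lvl0: tbl 0x3B, slot 31 ⇒ 0x3F007 (P1/RW1/US1/PS0)
  lvl1: tbl 0x3F, slot 20 ⇒ 0x41007 (P1/RW1/US1/PS0)
  lvl2: tbl 0x41, slot 31 ⇒ 0x42007 (P1/RW1/US1/PS0)
  → PA=0x42E3E  (3 entries read)
#1 VA=0x48000020E (w,kernel):
  lvl0: tbl 0x3B, slot 18 ⇒ 0x46087 (P1/RW1/US1/PS1)
  → PA=0x4620E (huge @L0)  (1 entries read)
#2 VA=0x7028006E3 (w,user):
  lvl0: tbl 0x3B, slot 28 ⇒ 0x47007 (P1/RW1/US1/PS0)
  lvl1: tbl 0x47, slot 20 ⇒ 0x48087 (P1/RW1/US1/PS1)
  → PA=0x486E3 (huge @L1)  (2 entries read)
#3 VA=0x380218306 (w,kernel):
  lvl0: tbl 0x3B, slot 14 ⇒ 0x49007 (P1/RW1/US1/PS0)
  lvl1: tbl 0x49, slot 1 ⇒ 0x4A007 (P1/RW1/US1/PS0)
  lvl2: tbl 0x4A, slot 24 ⇒ 0x4C005 (P1/RW0/US1/PS0)
  ✗ PROTECTION_VIOLATION  [3 reads]
#4 VA=0x5C0C00EA9 (r,kernel):
  lvl0: tbl 0x3B, slot 23 ⇒ 0x50007 (P1/RW1/US1/PS0)
  lvl1: tbl 0x50, slot 6 ⇒ 0x6E002 (P0/RW1/US0/PS0)
  ✗ PAGE_NOT_PRESENT  [2 reads]
#5 VA=0x4C1E00A22 (r,kernel):
  lvl0: tbl 0x3B, slot 19 ⇒ 0x52007 (P1/RW1/US1/PS0)
  lvl1: tbl 0x52, slot 15 ⇒ 0x55087 (P1/RW1/US1/PS1)
  → PA=0x55A22 (huge @L1)  (2 entries read)

Access #0 PA: 0x42E3E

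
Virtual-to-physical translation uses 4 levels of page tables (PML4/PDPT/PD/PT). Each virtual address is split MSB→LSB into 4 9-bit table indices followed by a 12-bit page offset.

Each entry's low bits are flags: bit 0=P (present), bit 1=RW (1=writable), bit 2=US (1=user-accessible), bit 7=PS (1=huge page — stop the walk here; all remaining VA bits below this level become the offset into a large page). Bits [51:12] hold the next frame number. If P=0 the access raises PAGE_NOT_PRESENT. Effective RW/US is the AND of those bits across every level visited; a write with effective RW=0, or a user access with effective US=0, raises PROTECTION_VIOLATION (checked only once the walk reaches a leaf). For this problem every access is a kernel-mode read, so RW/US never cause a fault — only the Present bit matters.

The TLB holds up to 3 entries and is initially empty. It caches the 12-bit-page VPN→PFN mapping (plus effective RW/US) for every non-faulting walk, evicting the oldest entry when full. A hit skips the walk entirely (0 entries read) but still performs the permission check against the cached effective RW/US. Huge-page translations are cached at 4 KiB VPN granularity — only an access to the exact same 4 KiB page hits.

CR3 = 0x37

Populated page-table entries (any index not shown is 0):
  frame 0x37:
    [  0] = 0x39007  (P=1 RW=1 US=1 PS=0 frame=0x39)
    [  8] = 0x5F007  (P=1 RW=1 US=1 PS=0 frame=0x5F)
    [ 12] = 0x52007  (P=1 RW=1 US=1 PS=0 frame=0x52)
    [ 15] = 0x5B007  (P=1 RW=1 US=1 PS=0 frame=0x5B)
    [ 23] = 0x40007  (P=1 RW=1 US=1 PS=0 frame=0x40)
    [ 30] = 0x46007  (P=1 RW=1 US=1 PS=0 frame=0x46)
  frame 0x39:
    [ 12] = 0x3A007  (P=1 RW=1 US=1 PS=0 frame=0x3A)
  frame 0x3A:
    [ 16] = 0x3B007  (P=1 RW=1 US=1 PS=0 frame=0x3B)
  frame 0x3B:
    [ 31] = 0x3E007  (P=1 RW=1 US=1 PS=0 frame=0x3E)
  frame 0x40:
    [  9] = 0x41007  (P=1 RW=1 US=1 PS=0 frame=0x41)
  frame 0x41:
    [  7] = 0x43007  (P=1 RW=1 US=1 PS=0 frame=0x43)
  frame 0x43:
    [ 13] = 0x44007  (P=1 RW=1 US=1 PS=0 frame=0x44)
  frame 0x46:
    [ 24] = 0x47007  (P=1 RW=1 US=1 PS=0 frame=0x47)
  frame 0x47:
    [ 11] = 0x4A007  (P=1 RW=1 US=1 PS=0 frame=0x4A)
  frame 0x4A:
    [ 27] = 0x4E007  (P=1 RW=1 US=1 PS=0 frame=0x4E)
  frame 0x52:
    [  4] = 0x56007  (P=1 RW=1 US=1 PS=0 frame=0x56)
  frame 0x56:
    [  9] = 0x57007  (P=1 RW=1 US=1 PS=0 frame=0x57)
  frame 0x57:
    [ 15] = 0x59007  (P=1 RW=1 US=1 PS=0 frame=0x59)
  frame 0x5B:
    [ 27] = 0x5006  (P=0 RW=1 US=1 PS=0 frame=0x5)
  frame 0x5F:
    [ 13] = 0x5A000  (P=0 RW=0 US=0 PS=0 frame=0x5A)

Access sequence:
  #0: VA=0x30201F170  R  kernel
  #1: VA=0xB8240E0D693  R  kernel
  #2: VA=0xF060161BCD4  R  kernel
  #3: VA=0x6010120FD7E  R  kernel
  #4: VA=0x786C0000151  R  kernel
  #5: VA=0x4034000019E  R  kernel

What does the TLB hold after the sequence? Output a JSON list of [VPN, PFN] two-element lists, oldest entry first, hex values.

Per-access translation:
#0 VA=0x30201F170 (r,kernel):
  L0 @0x37[0] → 0x39007  P=1,RW=1,US=1,PS=0
  L1 @0x39[12] → 0x3A007  P=1,RW=1,US=1,PS=0
  L2 @0x3A[16] → 0x3B007  P=1,RW=1,US=1,PS=0
  L3 @0x3B[31] → 0x3E007  P=1,RW=1,US=1,PS=0
  → PA=0x3E170  (4 entries read)
#1 VA=0xB8240E0D693 (r,kernel):
  L0 @0x37[23] → 0x40007  P=1,RW=1,US=1,PS=0
  L1 @0x40[9] → 0x41007  P=1,RW=1,US=1,PS=0
  L2 @0x41[7] → 0x43007  P=1,RW=1,US=1,PS=0
  L3 @0x43[13] → 0x44007  P=1,RW=1,US=1,PS=0
  → PA=0x44693  (4 entries read)
#2 VA=0xF060161BCD4 (r,kernel):
  L0 @0x37[30] → 0x46007  P=1,RW=1,US=1,PS=0
  L1 @0x46[24] → 0x47007  P=1,RW=1,US=1,PS=0
  L2 @0x47[11] → 0x4A007  P=1,RW=1,US=1,PS=0
  L3 @0x4A[27] → 0x4E007  P=1,RW=1,US=1,PS=0
  → PA=0x4ECD4  (4 entries read)
#3 VA=0x6010120FD7E (r,kernel):
  L0 @0x37[12] → 0x52007  P=1,RW=1,US=1,PS=0
  L1 @0x52[4] → 0x56007  P=1,RW=1,US=1,PS=0
  L2 @0x56[9] → 0x57007  P=1,RW=1,US=1,PS=0
  L3 @0x57[15] → 0x59007  P=1,RW=1,US=1,PS=0
  → PA=0x59D7E  (4 entries read)
#4 VA=0x786C0000151 (r,kernel):
  L0 @0x37[15] → 0x5B007  P=1,RW=1,US=1,PS=0
  L1 @0x5B[27] → 0x5006  P=0,RW=1,US=1,PS=0
  ✗ PAGE_NOT_PRESENT  [2 reads]
#5 VA=0x4034000019E (r,kernel):
  L0 @0x37[8] → 0x5F007  P=1,RW=1,US=1,PS=0
  L1 @0x5F[13] → 0x5A000  P=0,RW=0,US=0,PS=0
  ✗ PAGE_NOT_PRESENT  [2 reads]

TLB: [["0xB8240E0D", "0x44"], ["0xF060161B", "0x4E"], ["0x6010120F", "0x59"]]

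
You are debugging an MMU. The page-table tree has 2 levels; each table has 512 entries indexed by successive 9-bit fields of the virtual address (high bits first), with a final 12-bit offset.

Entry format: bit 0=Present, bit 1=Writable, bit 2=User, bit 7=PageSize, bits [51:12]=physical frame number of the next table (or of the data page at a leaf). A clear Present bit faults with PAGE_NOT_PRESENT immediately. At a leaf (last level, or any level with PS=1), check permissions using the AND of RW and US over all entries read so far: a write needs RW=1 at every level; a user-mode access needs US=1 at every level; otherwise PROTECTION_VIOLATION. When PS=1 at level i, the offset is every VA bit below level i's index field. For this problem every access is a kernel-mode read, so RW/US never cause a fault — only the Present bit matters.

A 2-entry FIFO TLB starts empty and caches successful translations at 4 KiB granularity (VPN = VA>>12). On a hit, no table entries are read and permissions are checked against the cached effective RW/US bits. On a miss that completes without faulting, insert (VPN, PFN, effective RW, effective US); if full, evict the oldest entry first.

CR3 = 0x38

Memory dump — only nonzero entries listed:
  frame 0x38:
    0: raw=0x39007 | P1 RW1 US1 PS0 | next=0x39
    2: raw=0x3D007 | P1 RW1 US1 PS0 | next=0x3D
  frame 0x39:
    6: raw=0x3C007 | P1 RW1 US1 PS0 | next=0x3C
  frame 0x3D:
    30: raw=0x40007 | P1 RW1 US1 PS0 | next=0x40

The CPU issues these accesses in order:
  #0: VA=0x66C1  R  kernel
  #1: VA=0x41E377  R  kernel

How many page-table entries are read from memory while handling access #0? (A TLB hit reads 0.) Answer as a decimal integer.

Trace:
#0 VA=0x66C1 (r,kernel):
  L0: frame=0x38 idx=0 entry=0x39007 [P=1 RW=1 US=1 PS=0]
  L1: frame=0x39 idx=6 entry=0x3C007 [P=1 RW=1 US=1 PS=0]
  → PA=0x3C6C1  (2 entries read)
#1 VA=0x41E377 (r,kernel):
  L0: frame=0x38 idx=2 entry=0x3D007 [P=1 RW=1 US=1 PS=0]
  L1: frame=0x3D idx=30 entry=0x40007 [P=1 RW=1 US=1 PS=0]
  → PA=0x40377  (2 entries read)

Entries read for #0: 2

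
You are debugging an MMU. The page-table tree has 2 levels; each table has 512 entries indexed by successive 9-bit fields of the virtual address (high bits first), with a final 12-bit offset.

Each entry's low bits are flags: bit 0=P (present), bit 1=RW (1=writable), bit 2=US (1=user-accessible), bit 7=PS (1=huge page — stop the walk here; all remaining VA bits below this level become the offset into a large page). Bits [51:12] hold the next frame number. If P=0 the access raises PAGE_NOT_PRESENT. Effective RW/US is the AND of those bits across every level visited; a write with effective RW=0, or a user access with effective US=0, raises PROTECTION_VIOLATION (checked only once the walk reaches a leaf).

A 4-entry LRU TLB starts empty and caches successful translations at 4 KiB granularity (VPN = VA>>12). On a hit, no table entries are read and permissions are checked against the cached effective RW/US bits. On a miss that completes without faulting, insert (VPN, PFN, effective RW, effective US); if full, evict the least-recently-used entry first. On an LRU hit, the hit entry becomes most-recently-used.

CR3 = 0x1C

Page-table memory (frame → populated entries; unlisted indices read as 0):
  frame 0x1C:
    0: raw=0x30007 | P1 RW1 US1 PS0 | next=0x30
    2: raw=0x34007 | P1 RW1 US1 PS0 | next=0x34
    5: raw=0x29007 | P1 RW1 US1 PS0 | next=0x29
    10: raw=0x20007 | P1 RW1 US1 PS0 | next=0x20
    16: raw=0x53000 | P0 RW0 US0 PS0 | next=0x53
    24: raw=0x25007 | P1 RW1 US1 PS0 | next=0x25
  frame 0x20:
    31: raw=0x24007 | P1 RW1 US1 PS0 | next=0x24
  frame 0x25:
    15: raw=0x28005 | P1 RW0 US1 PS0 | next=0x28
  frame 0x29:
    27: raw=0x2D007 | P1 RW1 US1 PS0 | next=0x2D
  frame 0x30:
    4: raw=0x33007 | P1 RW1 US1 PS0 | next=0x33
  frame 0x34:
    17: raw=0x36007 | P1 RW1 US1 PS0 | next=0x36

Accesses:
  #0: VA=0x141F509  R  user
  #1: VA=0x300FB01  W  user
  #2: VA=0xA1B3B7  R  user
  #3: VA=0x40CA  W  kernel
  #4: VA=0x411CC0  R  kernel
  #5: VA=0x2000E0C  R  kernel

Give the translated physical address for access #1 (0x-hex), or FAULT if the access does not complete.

Walk each access:
#0 VA=0x141F509 (r,user):
  [0] read 0x1C idx=10: raw=0x20007 flags P=1 W=1 U=1 S=0
  [1] read 0x20 idx=31: raw=0x24007 flags P=1 W=1 U=1 S=0
  ✓ 0x24509  — 2 lookups
#1 VA=0x300FB01 (w,user):
  [0] read 0x1C idx=24: raw=0x25007 flags P=1 W=1 U=1 S=0
  [1] read 0x25 idx=15: raw=0x28005 flags P=1 W=0 U=1 S=0
  ✗ PROTECTION_VIOLATION  [2 reads]
#2 VA=0xA1B3B7 (r,user):
  [0] read 0x1C idx=5: raw=0x29007 flags P=1 W=1 U=1 S=0
  [1] read 0x29 idx=27: raw=0x2D007 flags P=1 W=1 U=1 S=0
  ✓ 0x2D3B7  — 2 lookups
#3 VA=0x40CA (w,kernel):
  [0] read 0x1C idx=0: raw=0x30007 flags P=1 W=1 U=1 S=0
  [1] read 0x30 idx=4: raw=0x33007 flags P=1 W=1 U=1 S=0
  ✓ 0x330CA  — 2 lookups
#4 VA=0x411CC0 (r,kernel):
  [0] read 0x1C idx=2: raw=0x34007 flags P=1 W=1 U=1 S=0
  [1] read 0x34 idx=17: raw=0x36007 flags P=1 W=1 U=1 S=0
  ✓ 0x36CC0  — 2 lookups
#5 VA=0x2000E0C (r,kernel):
  [0] read 0x1C idx=16: raw=0x53000 flags P=0 W=0 U=0 S=0
  ✗ PAGE_NOT_PRESENT  [1 reads]

Access #1 PA: FAULT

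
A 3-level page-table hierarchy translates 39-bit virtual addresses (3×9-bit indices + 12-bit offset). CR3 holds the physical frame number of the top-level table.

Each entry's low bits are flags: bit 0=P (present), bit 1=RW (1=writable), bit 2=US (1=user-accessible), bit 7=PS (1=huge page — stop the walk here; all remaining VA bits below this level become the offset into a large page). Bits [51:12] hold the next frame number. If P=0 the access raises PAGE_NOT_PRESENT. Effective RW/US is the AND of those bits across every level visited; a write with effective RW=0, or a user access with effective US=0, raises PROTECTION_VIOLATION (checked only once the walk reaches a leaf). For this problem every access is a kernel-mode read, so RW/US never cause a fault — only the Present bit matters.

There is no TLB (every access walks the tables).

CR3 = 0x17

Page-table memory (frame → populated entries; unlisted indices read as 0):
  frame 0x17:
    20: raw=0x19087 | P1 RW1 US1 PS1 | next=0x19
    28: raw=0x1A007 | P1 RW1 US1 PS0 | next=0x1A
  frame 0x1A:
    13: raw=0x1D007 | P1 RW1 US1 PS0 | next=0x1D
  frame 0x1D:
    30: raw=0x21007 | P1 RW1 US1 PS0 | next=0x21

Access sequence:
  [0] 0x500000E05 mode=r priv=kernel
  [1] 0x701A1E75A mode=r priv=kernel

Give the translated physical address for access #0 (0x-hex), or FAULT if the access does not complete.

Per-access translation:
#0 VA=0x500000E05 (r,kernel):
  [0] read 0x17 idx=20: raw=0x19087 flags P=1 W=1 U=1 S=1
  ✓ 0x19E05 (huge @L0)  — 1 lookups
#1 VA=0x701A1E75A (r,kernel):
  [0] read 0x17 idx=28: raw=0x1A007 flags P=1 W=1 U=1 S=0
  [1] read 0x1A idx=13: raw=0x1D007 flags P=1 W=1 U=1 S=0
  [2] read 0x1D idx=30: raw=0x21007 flags P=1 W=1 U=1 S=0
  ✓ 0x2175A  — 3 lookups

Access #0 PA: 0x19E05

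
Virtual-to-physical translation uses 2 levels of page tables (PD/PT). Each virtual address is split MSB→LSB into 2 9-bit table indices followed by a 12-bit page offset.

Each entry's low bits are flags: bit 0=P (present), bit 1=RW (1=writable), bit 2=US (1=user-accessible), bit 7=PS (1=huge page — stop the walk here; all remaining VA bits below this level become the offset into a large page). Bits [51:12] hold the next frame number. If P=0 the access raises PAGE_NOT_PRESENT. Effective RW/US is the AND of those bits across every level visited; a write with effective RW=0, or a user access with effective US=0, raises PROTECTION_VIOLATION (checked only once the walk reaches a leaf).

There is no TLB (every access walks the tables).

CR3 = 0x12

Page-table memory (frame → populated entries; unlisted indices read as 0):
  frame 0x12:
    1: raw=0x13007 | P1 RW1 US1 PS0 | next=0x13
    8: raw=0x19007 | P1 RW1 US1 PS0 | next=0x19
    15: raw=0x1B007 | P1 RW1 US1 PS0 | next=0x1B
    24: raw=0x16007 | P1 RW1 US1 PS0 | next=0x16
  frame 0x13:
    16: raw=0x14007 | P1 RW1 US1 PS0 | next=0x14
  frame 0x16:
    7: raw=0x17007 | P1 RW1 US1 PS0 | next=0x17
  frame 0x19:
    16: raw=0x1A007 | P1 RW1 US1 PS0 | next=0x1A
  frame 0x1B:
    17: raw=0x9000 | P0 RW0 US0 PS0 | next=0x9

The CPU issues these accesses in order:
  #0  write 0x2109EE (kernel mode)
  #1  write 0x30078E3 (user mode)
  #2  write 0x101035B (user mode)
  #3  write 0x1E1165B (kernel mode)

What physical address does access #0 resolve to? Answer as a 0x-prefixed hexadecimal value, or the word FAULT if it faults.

Walk each access:
#0 VA=0x2109EE (w,kernel):
  L0: frame=0x12 idx=1 entry=0x13007 [P=1 RW=1 US=1 PS=0]
  L1: frame=0x13 idx=16 entry=0x14007 [P=1 RW=1 US=1 PS=0]
  ✓ 0x149EE  — 2 lookups
#1 VA=0x30078E3 (w,user):
  L0: frame=0x12 idx=24 entry=0x16007 [P=1 RW=1 US=1 PS=0]
  L1: frame=0x16 idx=7 entry=0x17007 [P=1 RW=1 US=1 PS=0]
  ✓ 0x178E3  — 2 lookups
#2 VA=0x101035B (w,user):
  L0: frame=0x12 idx=8 entry=0x19007 [P=1 RW=1 US=1 PS=0]
  L1: frame=0x19 idx=16 entry=0x1A007 [P=1 RW=1 US=1 PS=0]
  ✓ 0x1A35B  — 2 lookups
#3 VA=0x1E1165B (w,kernel):
  L0: frame=0x12 idx=15 entry=0x1B007 [P=1 RW=1 US=1 PS=0]
  L1: frame=0x1B idx=17 entry=0x9000 [P=0 RW=0 US=0 PS=0]
  ✗ PAGE_NOT_PRESENT  [2 reads]

Access #0 PA: 0x149EE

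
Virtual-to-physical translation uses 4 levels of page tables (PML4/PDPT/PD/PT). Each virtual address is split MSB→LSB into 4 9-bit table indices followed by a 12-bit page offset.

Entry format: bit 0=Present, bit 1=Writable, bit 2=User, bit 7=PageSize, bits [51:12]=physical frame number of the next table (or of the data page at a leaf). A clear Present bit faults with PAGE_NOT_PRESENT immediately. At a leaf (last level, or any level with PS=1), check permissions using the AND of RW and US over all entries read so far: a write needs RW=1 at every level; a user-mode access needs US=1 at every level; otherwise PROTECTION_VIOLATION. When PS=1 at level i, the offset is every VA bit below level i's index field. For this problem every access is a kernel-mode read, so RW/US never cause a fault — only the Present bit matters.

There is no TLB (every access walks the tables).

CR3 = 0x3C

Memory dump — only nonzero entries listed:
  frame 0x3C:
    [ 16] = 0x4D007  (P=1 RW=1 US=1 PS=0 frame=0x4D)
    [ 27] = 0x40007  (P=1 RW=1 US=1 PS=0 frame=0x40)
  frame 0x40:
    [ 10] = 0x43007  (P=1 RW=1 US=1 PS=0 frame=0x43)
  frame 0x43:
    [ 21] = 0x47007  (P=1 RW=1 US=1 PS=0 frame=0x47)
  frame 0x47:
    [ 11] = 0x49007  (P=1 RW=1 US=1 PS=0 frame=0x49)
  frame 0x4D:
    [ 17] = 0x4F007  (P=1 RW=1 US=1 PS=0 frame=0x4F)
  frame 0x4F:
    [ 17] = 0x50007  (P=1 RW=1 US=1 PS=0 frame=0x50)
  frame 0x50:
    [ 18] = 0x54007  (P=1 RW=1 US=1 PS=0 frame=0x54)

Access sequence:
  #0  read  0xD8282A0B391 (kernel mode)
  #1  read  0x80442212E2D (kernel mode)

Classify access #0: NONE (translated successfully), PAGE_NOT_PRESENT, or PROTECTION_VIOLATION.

Walk each access:
#0 VA=0xD8282A0B391 (r,kernel):
  [0] read 0x3C idx=27: raw=0x40007 flags P=1 W=1 U=1 S=0
  [1] read 0x40 idx=10: raw=0x43007 flags P=1 W=1 U=1 S=0
  [2] read 0x43 idx=21: raw=0x47007 flags P=1 W=1 U=1 S=0
  [3] read 0x47 idx=11: raw=0x49007 flags P=1 W=1 U=1 S=0
  ✓ 0x49391  — 4 lookups
#1 VA=0x80442212E2D (r,kernel):
  [0] read 0x3C idx=16: raw=0x4D007 flags P=1 W=1 U=1 S=0
  [1] read 0x4D idx=17: raw=0x4F007 flags P=1 W=1 U=1 S=0
  [2] read 0x4F idx=17: raw=0x50007 flags P=1 W=1 U=1 S=0
  [3] read 0x50 idx=18: raw=0x54007 flags P=1 W=1 U=1 S=0
  ✓ 0x54E2D  — 4 lookups

Access #0 fault: NONE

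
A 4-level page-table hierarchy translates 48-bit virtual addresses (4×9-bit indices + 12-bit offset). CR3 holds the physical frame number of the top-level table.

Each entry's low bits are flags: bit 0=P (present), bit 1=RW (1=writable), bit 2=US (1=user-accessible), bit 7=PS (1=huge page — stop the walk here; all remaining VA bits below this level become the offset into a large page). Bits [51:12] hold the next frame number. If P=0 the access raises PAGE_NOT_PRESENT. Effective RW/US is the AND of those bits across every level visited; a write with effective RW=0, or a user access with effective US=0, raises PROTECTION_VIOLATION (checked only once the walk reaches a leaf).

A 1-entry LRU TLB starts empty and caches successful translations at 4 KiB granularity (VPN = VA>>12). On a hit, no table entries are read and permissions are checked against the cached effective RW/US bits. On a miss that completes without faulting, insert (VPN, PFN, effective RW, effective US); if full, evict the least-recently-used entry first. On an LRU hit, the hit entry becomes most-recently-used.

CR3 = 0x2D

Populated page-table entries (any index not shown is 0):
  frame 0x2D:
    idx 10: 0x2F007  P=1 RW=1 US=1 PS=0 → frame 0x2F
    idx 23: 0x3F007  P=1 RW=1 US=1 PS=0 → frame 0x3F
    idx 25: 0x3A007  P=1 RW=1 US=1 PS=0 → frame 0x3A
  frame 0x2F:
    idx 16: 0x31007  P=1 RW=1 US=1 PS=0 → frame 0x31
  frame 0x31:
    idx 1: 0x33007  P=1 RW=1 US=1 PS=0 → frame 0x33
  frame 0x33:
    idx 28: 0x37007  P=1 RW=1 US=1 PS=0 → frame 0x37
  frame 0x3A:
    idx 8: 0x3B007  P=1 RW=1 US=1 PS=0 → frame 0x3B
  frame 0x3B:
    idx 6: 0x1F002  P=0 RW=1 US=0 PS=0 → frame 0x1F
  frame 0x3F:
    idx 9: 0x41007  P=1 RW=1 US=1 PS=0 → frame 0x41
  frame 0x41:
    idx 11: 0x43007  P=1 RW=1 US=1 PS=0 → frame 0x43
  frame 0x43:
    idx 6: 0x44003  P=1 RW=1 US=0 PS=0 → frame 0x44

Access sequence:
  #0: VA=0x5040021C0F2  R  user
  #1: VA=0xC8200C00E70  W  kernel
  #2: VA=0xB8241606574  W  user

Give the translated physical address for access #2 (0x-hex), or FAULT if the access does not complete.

Walk each access:
#0 VA=0x5040021C0F2 (r,user):
  L0: frame=0x2D idx=10 entry=0x2F007 [P=1 RW=1 US=1 PS=0]
  L1: frame=0x2F idx=16 entry=0x31007 [P=1 RW=1 US=1 PS=0]
  L2: frame=0x31 idx=1 entry=0x33007 [P=1 RW=1 US=1 PS=0]
  L3: frame=0x33 idx=28 entry=0x37007 [P=1 RW=1 US=1 PS=0]
  ✓ 0x370F2  — 4 lookups
#1 VA=0xC8200C00E70 (w,kernel):
  L0: frame=0x2D idx=25 entry=0x3A007 [P=1 RW=1 US=1 PS=0]
  L1: frame=0x3A idx=8 entry=0x3B007 [P=1 RW=1 US=1 PS=0]
  L2: frame=0x3B idx=6 entry=0x1F002 [P=0 RW=1 US=0 PS=0]
  ✗ PAGE_NOT_PRESENT  [3 reads]
#2 VA=0xB8241606574 (w,user):
  L0: frame=0x2D idx=23 entry=0x3F007 [P=1 RW=1 US=1 PS=0]
  L1: frame=0x3F idx=9 entry=0x41007 [P=1 RW=1 US=1 PS=0]
  L2: frame=0x41 idx=11 entry=0x43007 [P=1 RW=1 US=1 PS=0]
  L3: frame=0x43 idx=6 entry=0x44003 [P=1 RW=1 US=0 PS=0]
  ✗ PROTECTION_VIOLATION  [4 reads]

Access #2 PA: FAULT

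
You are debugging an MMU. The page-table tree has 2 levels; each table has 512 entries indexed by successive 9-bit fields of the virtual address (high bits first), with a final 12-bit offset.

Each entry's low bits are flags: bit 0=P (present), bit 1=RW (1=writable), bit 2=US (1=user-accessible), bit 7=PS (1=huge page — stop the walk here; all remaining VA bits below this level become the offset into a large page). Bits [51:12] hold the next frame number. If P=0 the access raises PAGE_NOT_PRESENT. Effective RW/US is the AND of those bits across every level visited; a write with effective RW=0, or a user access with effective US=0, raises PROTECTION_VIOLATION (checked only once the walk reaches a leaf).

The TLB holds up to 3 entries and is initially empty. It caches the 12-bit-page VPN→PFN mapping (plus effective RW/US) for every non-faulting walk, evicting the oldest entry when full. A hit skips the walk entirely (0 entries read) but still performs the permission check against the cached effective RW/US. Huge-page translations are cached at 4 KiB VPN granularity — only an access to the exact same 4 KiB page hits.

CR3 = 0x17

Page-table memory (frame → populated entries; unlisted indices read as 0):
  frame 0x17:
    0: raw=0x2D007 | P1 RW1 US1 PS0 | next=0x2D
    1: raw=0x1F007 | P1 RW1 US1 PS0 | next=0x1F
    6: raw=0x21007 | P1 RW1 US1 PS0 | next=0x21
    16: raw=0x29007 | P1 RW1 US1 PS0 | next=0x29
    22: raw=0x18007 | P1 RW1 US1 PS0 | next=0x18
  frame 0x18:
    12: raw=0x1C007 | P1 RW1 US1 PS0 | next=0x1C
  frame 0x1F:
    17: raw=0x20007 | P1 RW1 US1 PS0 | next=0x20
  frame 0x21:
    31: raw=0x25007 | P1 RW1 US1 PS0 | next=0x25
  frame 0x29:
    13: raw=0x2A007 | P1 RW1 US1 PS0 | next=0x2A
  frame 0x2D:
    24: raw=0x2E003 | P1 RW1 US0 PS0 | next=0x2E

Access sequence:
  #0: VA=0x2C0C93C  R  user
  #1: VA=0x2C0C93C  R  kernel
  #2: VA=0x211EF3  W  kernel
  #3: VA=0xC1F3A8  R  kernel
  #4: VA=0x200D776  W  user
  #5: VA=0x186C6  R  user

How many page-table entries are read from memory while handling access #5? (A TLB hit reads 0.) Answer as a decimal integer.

Walk each access:
#0 VA=0x2C0C93C (r,user):
  L0: frame=0x17 idx=22 entry=0x18007 [P=1 RW=1 US=1 PS=0]
  L1: frame=0x18 idx=12 entry=0x1C007 [P=1 RW=1 US=1 PS=0]
  ✓ 0x1C93C  — 2 lookups
#1 VA=0x2C0C93C (r,kernel):
  TLB hit vpn=0x2C0C → PA=0x1C93C
#2 VA=0x211EF3 (w,kernel):
  L0: frame=0x17 idx=1 entry=0x1F007 [P=1 RW=1 US=1 PS=0]
  L1: frame=0x1F idx=17 entry=0x20007 [P=1 RW=1 US=1 PS=0]
  ✓ 0x20EF3  — 2 lookups
#3 VA=0xC1F3A8 (r,kernel):
  L0: frame=0x17 idx=6 entry=0x21007 [P=1 RW=1 US=1 PS=0]
  L1: frame=0x21 idx=31 entry=0x25007 [P=1 RW=1 US=1 PS=0]
  ✓ 0x253A8  — 2 lookups
#4 VA=0x200D776 (w,user):
  L0: frame=0x17 idx=16 entry=0x29007 [P=1 RW=1 US=1 PS=0]
  L1: frame=0x29 idx=13 entry=0x2A007 [P=1 RW=1 US=1 PS=0]
  ✓ 0x2A776  — 2 lookups
#5 VA=0x186C6 (r,user):
  L0: frame=0x17 idx=0 entry=0x2D007 [P=1 RW=1 US=1 PS=0]
  L1: frame=0x2D idx=24 entry=0x2E003 [P=1 RW=1 US=0 PS=0]
  ✗ PROTECTION_VIOLATION  [2 reads]

Entries read for #5: 2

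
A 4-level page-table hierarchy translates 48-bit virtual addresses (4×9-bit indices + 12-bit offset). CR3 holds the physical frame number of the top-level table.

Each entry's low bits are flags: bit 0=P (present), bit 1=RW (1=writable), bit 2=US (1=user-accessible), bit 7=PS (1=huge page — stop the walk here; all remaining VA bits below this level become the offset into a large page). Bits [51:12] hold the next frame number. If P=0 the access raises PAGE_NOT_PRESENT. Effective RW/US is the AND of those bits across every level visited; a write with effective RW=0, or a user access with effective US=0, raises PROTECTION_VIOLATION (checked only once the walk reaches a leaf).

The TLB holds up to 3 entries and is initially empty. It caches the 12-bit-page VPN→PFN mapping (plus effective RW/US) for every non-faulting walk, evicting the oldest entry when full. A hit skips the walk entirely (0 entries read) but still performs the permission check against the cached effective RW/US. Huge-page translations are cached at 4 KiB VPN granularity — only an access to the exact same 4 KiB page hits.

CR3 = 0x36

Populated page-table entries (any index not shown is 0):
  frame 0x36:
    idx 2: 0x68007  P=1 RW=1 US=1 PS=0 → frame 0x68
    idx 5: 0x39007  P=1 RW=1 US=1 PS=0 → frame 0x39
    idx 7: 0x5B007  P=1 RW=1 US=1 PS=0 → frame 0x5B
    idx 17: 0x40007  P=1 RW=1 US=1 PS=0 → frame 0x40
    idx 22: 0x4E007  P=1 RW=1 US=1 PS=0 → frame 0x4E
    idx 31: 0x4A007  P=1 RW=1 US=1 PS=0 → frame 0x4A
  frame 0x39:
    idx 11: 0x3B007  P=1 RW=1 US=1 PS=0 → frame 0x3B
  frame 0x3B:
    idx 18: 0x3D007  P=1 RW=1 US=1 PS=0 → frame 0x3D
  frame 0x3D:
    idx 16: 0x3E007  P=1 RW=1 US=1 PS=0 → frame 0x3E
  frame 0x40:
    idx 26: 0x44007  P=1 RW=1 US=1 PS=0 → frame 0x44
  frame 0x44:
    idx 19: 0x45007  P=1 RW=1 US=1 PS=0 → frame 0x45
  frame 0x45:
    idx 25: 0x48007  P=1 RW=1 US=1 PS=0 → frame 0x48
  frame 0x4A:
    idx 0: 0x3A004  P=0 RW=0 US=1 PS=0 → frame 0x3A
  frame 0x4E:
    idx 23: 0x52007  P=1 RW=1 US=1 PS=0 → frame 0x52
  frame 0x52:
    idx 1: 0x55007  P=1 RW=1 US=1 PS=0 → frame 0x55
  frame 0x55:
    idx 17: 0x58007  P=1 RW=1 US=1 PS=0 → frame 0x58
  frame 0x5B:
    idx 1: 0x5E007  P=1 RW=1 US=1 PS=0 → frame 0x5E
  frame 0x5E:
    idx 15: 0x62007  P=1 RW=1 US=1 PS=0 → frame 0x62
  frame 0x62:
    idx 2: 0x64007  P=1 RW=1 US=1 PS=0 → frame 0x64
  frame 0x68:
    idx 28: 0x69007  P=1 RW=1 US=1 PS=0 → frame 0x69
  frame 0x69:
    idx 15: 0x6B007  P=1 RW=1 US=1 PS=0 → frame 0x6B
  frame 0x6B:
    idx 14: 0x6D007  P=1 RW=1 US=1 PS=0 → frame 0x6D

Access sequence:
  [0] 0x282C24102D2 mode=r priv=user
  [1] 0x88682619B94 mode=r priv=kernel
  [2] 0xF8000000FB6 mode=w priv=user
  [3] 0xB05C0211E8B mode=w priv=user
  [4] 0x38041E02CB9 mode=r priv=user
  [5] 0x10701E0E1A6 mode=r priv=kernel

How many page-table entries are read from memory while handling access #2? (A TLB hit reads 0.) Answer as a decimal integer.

Trace:
#0 VA=0x282C24102D2 (r,user):
  L0: frame=0x36 idx=5 entry=0x39007 [P=1 RW=1 US=1 PS=0]
  L1: frame=0x39 idx=11 entry=0x3B007 [P=1 RW=1 US=1 PS=0]
  L2: frame=0x3B idx=18 entry=0x3D007 [P=1 RW=1 US=1 PS=0]
  L3: frame=0x3D idx=16 entry=0x3E007 [P=1 RW=1 US=1 PS=0]
  → PA=0x3E2D2  (4 entries read)
#1 VA=0x88682619B94 (r,kernel):
  L0: frame=0x36 idx=17 entry=0x40007 [P=1 RW=1 US=1 PS=0]
  L1: frame=0x40 idx=26 entry=0x44007 [P=1 RW=1 US=1 PS=0]
  L2: frame=0x44 idx=19 entry=0x45007 [P=1 RW=1 US=1 PS=0]
  L3: frame=0x45 idx=25 entry=0x48007 [P=1 RW=1 US=1 PS=0]
  → PA=0x48B94  (4 entries read)
#2 VA=0xF8000000FB6 (w,user):
  L0: frame=0x36 idx=31 entry=0x4A007 [P=1 RW=1 US=1 PS=0]
  L1: frame=0x4A idx=0 entry=0x3A004 [P=0 RW=0 US=1 PS=0]
  ⇒ fault: PAGE_NOT_PRESENT  — 2 lookups
#3 VA=0xB05C0211E8B (w,user):
  L0: frame=0x36 idx=22 entry=0x4E007 [P=1 RW=1 US=1 PS=0]
  L1: frame=0x4E idx=23 entry=0x52007 [P=1 RW=1 US=1 PS=0]
  L2: frame=0x52 idx=1 entry=0x55007 [P=1 RW=1 US=1 PS=0]
  L3: frame=0x55 idx=17 entry=0x58007 [P=1 RW=1 US=1 PS=0]
  → PA=0x58E8B  (4 entries read)
#4 VA=0x38041E02CB9 (r,user):
  L0: frame=0x36 idx=7 entry=0x5B007 [P=1 RW=1 US=1 PS=0]
  L1: frame=0x5B idx=1 entry=0x5E007 [P=1 RW=1 US=1 PS=0]
  L2: frame=0x5E idx=15 entry=0x62007 [P=1 RW=1 US=1 PS=0]
  L3: frame=0x62 idx=2 entry=0x64007 [P=1 RW=1 US=1 PS=0]
  → PA=0x64CB9  (4 entries read)
#5 VA=0x10701E0E1A6 (r,kernel):
  L0: frame=0x36 idx=2 entry=0x68007 [P=1 RW=1 US=1 PS=0]
  L1: frame=0x68 idx=28 entry=0x69007 [P=1 RW=1 US=1 PS=0]
  L2: frame=0x69 idx=15 entry=0x6B007 [P=1 RW=1 US=1 PS=0]
  L3: frame=0x6B idx=14 entry=0x6D007 [P=1 RW=1 US=1 PS=0]
  → PA=0x6D1A6  (4 entries read)

Entries read for #2: 2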